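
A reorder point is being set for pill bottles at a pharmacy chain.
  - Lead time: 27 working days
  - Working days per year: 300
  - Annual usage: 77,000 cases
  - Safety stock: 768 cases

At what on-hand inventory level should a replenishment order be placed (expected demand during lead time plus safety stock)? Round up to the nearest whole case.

Daily demand d = 77,000 / 300 = 256.667 cases/day
Demand during lead time = 256.667 × 27 = 6,930.00
Reorder point = 6,930.00 + 768 = 7,698.00 → round up

7,698 cases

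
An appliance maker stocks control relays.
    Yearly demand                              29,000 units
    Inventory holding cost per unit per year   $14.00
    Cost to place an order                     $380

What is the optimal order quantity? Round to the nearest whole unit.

2DS/H = 2·29,000·380/14 = 1,574,285.71
EOQ = √1,574,285.71 ≈ 1,254.71

1,255 units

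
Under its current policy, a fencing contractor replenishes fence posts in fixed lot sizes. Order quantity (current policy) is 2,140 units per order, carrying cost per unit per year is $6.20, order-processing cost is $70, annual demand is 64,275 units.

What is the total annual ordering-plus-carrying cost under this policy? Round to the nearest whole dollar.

Orders/yr = 64,275/2,140 = 30.035; ordering cost = 30.035 × $70 = $2,102.45
Average inventory = 2,140/2 = 1070; holding cost = 1070 × $6.2 = $6,634.00
Total = $2,102.45 + $6,634.00 = $8,736.45

$8,736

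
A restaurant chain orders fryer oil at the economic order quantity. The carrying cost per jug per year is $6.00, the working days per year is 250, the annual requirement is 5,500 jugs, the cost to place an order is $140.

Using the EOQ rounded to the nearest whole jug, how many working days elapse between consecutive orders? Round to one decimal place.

23.0 days

EOQ = √(2DS/H) = √(2 × 5,500 × 140 / 6)
    = √(256,666.67) ≈ 506.62 → Q = 507 jugs
Days between orders = 250 / (D/Q) = 250 / 10.848 ≈ 23.045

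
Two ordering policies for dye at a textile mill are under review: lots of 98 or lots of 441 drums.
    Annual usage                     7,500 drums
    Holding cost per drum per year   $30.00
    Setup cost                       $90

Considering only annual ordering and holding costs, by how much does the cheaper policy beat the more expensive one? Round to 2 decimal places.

For each Q, cost = (D/Q)·S + (Q/2)·H.
TC(98) = (7,500/98)×90 + (98/2)×30 = $8,357.76
TC(441) = (7,500/441)×90 + (441/2)×30 = $8,145.61
Cheaper: Q = 441.  Difference = $212.14

$212.14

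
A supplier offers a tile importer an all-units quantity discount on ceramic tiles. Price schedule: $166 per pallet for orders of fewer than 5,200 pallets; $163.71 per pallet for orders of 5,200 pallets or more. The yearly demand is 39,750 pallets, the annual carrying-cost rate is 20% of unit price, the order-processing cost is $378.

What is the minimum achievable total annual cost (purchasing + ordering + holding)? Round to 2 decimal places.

$6,595,491.22

H₁ = 20%×$166 = $33.2000;  H₂ = 20%×$163.71 = $32.7420
EOQ₁ = √(2×39,750×378/33.2000) = 951.39  (< 5,200, feasible at tier 1)
EOQ₂ = √(2×39,750×378/32.7420) = 958.03  (< 5,200 → use Q = 5,200 at tier-2 price)
TC(tier 1 (EOQ₁), Q≈951.4) = $6,630,086.28
TC(tier 2, Q≈5,200.0) = $6,595,491.22
Minimum at tier 2: $6,595,491.22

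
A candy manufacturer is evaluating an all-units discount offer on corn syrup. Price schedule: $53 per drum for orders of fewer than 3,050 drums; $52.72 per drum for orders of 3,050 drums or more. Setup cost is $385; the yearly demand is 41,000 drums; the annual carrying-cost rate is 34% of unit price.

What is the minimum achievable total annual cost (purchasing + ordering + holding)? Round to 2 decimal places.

$2,194,030.73

H₁ = 34%×$53 = $18.0200;  H₂ = 34%×$52.72 = $17.9248
EOQ₁ = √(2×41,000×385/18.0200) = 1,323.61  (< 3,050, feasible at tier 1)
EOQ₂ = √(2×41,000×385/17.9248) = 1,327.12  (< 3,050 → use Q = 3,050 at tier-2 price)
TC(tier 1 (EOQ₁), Q≈1,323.6) = $2,196,851.44
TC(tier 2, Q≈3,050.0) = $2,194,030.73
Minimum at tier 2: $2,194,030.73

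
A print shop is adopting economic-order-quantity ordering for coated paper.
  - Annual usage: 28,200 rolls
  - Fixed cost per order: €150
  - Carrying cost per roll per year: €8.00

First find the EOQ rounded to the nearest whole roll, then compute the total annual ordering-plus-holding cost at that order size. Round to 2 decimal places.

Optimal lot size Q* = (2 × 28,200 × €150 / €8)^½ ≈ 1,028.35 → Q = 1,028 rolls
Orders/yr = 28,200/1,028 = 27.432; ordering cost = 27.432 × €150 = €4,114.79
Average inventory = 1,028/2 = 514; holding cost = 514 × €8 = €4,112.00
Total = €4,114.79 + €4,112.00 = €8,226.79

€8,226.79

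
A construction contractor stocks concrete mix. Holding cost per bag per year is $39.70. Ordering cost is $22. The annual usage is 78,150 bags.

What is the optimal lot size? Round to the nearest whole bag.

294 bags

EOQ = √(2DS/H) = √(2 × 78,150 × 22 / 39.7)
    = √(86,614.61) ≈ 294.30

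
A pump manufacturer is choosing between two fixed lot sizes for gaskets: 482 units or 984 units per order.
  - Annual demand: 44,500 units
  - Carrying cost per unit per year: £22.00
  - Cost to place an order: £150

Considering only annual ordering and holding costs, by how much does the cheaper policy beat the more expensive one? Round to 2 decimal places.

TC(Q) = (D/Q)S + (Q/2)H
TC(482) = (44,500/482)×150 + (482/2)×22 = £19,150.55
TC(984) = (44,500/984)×150 + (984/2)×22 = £17,607.54
|ΔTC| = |£19,150.55 − £17,607.54| = £1,543.01

£1,543.01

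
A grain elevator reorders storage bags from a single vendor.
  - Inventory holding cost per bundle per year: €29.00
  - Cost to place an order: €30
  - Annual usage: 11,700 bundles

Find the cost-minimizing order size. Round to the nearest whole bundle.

156 bundles

2DS/H = 2·11,700·30/29 = 24,206.90
EOQ = √24,206.90 ≈ 155.59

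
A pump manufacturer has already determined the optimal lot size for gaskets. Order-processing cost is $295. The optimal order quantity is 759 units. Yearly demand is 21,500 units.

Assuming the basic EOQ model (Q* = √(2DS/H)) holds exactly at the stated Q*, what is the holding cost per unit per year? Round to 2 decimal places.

From Q* = √(2DS/H) ⇒ Q*² = 2DS/H.
H = 2DS / Q² = 2 × 21,500 × 295 / 759² = 22.0195

$22.02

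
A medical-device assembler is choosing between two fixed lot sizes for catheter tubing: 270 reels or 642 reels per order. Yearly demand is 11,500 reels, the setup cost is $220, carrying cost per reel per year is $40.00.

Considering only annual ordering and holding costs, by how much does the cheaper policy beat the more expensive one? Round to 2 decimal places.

TC(Q) = (D/Q)S + (Q/2)H
TC(270) = (11,500/270)×220 + (270/2)×40 = $14,770.37
TC(642) = (11,500/642)×220 + (642/2)×40 = $16,780.81
|ΔTC| = |$14,770.37 − $16,780.81| = $2,010.44

$2,010.44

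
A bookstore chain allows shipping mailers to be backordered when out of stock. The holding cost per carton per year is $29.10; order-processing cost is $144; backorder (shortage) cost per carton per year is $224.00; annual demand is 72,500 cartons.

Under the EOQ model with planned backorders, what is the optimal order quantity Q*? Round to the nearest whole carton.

Basic EOQ = √(2·72,500·144/29.1) = 847.069
Backorder adjustment √((H+b)/b) = √((29.1+224)/224) = 1.0630
Q* = 847.069 × 1.0630 ≈ 900.41

900 cartons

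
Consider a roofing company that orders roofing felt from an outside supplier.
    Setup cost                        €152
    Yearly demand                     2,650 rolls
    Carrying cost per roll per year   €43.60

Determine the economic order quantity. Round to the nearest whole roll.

2DS/H = 2·2,650·152/43.6 = 18,477.06
EOQ = √18,477.06 ≈ 135.93

136 rolls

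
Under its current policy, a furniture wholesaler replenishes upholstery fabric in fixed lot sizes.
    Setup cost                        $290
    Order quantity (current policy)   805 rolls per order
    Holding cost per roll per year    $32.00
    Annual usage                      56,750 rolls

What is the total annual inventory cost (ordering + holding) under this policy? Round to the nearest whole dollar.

$33,324

Ordering: D/Q × S = 56,750/805 × $290 = $20,444.10
Holding:  Q/2 × H = 805/2 × $32 = $12,880.00
Total = $20,444.10 + $12,880.00 = $33,324.10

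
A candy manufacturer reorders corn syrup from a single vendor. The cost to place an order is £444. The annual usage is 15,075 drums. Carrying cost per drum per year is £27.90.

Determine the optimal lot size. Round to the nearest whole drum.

693 drums

2DS/H = 2·15,075·444/27.9 = 479,806.45
EOQ = √479,806.45 ≈ 692.68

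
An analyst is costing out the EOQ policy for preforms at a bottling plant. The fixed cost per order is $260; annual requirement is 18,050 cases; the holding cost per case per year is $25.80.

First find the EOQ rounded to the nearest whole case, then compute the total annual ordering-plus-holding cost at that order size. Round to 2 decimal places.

Optimal lot size Q* = (2 × 18,050 × $260 / $25.8)^½ ≈ 603.16 → Q = 603 cases
Annual ordering cost = (D/Q)·S = (18,050/603) × 260 = $7,782.75
Annual holding cost  = (Q/2)·H = (603/2) × 25.8 = $7,778.70
Total = $7,782.75 + $7,778.70 = $15,561.45

$15,561.45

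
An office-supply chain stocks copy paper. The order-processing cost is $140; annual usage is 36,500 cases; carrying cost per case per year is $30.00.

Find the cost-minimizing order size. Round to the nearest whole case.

584 cases

Optimal lot size Q* = (2 × 36,500 × $140 / $30)^½ ≈ 583.67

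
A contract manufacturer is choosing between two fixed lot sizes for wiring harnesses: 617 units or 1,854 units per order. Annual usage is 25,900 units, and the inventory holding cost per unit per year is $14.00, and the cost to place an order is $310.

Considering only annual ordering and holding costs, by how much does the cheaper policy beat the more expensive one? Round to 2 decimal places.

$23.33

Annual cost at Q: ordering D·S/Q plus holding Q·H/2.
TC(617) = (25,900/617)×310 + (617/2)×14 = $17,331.97
TC(1,854) = (25,900/1,854)×310 + (1,854/2)×14 = $17,308.64
Lots of 1,854 are cheaper by $23.33.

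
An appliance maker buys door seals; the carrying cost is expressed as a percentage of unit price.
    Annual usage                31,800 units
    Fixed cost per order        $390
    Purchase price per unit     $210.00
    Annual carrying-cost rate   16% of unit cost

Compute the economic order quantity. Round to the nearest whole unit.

Carrying cost H = $210 × 16% = $33.6000/unit/yr
Q* = √(2·D·S / H) = √(2·31,800·390 / 33.6) = √738,214.3 ≈ 859.19

859 units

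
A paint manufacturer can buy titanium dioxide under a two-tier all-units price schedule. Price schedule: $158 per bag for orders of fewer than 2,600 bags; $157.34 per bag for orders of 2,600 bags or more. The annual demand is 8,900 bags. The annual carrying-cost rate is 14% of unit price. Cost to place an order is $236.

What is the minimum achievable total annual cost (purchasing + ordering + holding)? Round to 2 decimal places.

H₁ = 14%×$158 = $22.1200;  H₂ = 14%×$157.34 = $22.0276
EOQ₁ = √(2×8,900×236/22.1200) = 435.79  (< 2,600, feasible at tier 1)
EOQ₂ = √(2×8,900×236/22.0276) = 436.70  (< 2,600 → use Q = 2,600 at tier-2 price)
TC(tier 1 (EOQ₁), Q≈435.8) = $1,415,839.59
TC(tier 2, Q≈2,600.0) = $1,429,769.73
Minimum at tier 1 (EOQ₁): $1,415,839.59

$1,415,839.59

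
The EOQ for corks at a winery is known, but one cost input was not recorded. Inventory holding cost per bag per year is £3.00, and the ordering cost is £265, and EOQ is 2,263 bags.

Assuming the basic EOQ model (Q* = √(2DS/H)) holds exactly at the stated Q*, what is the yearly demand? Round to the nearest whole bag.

28,988 bags per year

Since Q* = (2DS/H)^½, squaring gives Q*²·H = 2DS.
D = Q²H / (2S) = 2,263² × 3 / (2 × 265) = 28,987.75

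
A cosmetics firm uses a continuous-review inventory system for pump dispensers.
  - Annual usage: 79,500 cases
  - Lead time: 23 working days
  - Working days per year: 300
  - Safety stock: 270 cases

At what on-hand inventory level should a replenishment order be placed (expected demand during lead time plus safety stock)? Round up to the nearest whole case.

6,365 cases

Daily demand d = 79,500 / 300 = 265.000 cases/day
Demand during lead time = 265.000 × 23 = 6,095.00
Reorder point = 6,095.00 + 270 = 6,365.00 → round up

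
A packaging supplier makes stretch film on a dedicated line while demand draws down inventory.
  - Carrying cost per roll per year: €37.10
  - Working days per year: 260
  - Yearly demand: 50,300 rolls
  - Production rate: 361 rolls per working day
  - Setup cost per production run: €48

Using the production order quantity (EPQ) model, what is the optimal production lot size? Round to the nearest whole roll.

Daily demand d = 50,300/260 = 193.462; p = 361; 1 − d/p = 0.46410
EPQ = √(2DS / (H(1 − d/p)))
    = √(2 × 50,300 × 48 / (37.1 × 0.46410)) ≈ 529.58

530 rolls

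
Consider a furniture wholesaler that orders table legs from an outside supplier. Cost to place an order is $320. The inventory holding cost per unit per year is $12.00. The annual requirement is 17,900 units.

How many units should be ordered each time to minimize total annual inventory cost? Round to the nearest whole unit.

Q* = √(2·D·S / H) = √(2·17,900·320 / 12) = √954,666.7 ≈ 977.07

977 units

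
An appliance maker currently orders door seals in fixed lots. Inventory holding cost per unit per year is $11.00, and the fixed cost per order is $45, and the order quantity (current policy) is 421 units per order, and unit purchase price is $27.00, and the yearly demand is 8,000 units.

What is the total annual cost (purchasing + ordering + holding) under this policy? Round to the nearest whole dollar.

Annual ordering cost = (D/Q)·S = (8,000/421) × 45 = $855.11
Annual holding cost  = (Q/2)·H = (421/2) × 11 = $2,315.50
Purchase cost = D·C = 8,000 × 27 = $216,000.00
Total = $855.11 + $2,315.50 + $216,000.00 = $219,170.61

$219,171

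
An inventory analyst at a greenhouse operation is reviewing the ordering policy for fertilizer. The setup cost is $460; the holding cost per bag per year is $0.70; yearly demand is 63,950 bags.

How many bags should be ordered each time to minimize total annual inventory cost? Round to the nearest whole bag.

9,168 bags

2DS/H = 2·63,950·460/0.7 = 84,048,571.43
EOQ = √84,048,571.43 ≈ 9,167.80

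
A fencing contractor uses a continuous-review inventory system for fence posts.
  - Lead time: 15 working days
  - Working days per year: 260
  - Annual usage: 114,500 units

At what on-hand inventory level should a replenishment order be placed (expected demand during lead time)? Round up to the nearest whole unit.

Daily demand d = 114,500 / 260 = 440.385 units/day
Demand during lead time = 440.385 × 15 = 6,605.77
Reorder point = 6,605.77 → round up

6,606 units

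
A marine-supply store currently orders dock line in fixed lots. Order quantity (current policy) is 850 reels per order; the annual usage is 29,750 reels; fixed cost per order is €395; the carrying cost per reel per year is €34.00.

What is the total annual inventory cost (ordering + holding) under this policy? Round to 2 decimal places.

Annual ordering cost = (D/Q)·S = (29,750/850) × 395 = €13,825.00
Annual holding cost  = (Q/2)·H = (850/2) × 34 = €14,450.00
Total = €13,825.00 + €14,450.00 = €28,275.00

€28,275.00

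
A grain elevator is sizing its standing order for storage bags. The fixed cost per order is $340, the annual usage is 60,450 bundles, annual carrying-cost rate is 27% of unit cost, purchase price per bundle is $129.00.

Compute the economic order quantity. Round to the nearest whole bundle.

H = i·C = 0.27 × $129 = $34.8300 per bundle-year
Q* = √(2·D·S / H) = √(2·60,450·340 / 34.83) = √1,180,189.5 ≈ 1,086.37

1,086 bundles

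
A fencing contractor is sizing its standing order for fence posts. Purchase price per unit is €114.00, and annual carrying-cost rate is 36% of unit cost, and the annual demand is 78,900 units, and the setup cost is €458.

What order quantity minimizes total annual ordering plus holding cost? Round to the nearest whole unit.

1,327 units

H = i·C = 0.36 × €114 = €41.0400 per unit-year
Q* = √(2·D·S / H) = √(2·78,900·458 / 41.04) = √1,761,023.4 ≈ 1,327.04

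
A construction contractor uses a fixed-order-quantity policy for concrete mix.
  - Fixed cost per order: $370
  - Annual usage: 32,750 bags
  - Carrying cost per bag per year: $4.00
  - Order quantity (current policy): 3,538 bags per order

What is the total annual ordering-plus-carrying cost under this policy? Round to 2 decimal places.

Orders/yr = 32,750/3,538 = 9.257; ordering cost = 9.257 × $370 = $3,424.96
Average inventory = 3,538/2 = 1769; holding cost = 1769 × $4 = $7,076.00
Total = $3,424.96 + $7,076.00 = $10,500.96

$10,500.96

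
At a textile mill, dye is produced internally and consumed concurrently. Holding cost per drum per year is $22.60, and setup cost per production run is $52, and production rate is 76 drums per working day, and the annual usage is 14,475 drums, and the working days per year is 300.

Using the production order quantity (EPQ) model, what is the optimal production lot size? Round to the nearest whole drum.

Daily demand d = 14,475/300 = 48.250; p = 76; 1 − d/p = 0.36513
EPQ = √(2DS / (H(1 − d/p)))
    = √(2 × 14,475 × 52 / (22.6 × 0.36513)) ≈ 427.12

427 drums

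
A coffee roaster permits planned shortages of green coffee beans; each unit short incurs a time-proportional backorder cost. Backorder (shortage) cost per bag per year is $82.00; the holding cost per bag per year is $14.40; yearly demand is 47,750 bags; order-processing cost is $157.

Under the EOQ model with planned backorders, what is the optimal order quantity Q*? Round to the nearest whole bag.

1,106 bags

Basic EOQ = √(2·47,750·157/14.4) = 1,020.400
Backorder adjustment √((H+b)/b) = √((14.4+82)/82) = 1.0843
Q* = 1,020.400 × 1.0843 ≈ 1,106.37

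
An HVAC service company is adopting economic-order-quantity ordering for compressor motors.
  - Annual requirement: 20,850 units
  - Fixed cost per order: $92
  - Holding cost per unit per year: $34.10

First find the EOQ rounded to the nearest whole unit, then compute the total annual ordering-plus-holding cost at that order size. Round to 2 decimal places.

EOQ = √(2DS/H) = √(2 × 20,850 × 92 / 34.1)
    = √(112,504.40) ≈ 335.42 → Q = 335 units
Ordering: D/Q × S = 20,850/335 × $92 = $5,725.97
Holding:  Q/2 × H = 335/2 × $34.1 = $5,711.75
Total = $5,725.97 + $5,711.75 = $11,437.72

$11,437.72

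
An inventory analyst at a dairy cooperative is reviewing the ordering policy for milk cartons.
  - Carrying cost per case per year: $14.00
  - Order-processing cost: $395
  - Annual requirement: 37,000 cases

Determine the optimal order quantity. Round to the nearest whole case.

1,445 cases

EOQ = √(2DS/H) = √(2 × 37,000 × 395 / 14)
    = √(2,087,857.14) ≈ 1,444.94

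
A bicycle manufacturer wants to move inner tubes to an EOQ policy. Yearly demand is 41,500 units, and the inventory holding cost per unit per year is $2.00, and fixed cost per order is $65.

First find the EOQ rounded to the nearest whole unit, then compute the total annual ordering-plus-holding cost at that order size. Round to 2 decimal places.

$3,284.81

EOQ = √(2DS/H) = √(2 × 41,500 × 65 / 2)
    = √(2,697,500.00) ≈ 1,642.41 → Q = 1,642 units
Ordering: D/Q × S = 41,500/1,642 × $65 = $1,642.81
Holding:  Q/2 × H = 1,642/2 × $2 = $1,642.00
Total = $1,642.81 + $1,642.00 = $3,284.81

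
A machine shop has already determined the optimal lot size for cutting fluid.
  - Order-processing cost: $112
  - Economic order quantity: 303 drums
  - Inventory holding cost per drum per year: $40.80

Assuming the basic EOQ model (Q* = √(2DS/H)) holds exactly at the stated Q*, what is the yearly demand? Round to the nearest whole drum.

From Q* = √(2DS/H) ⇒ Q*² = 2DS/H.
D = Q²H / (2S) = 303² × 40.8 / (2 × 112) = 16,722.35

16,722 drums per year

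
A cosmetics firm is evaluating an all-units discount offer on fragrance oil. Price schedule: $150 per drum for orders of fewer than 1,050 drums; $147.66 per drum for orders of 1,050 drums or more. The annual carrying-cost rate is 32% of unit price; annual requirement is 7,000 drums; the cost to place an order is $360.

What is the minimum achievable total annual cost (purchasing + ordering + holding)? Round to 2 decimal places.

H₁ = 32%×$150 = $48.0000;  H₂ = 32%×$147.66 = $47.2512
EOQ₁ = √(2×7,000×360/48.0000) = 324.04  (< 1,050, feasible at tier 1)
EOQ₂ = √(2×7,000×360/47.2512) = 326.59  (< 1,050 → use Q = 1,050 at tier-2 price)
TC(tier 1 (EOQ₁), Q≈324.0) = $1,065,553.78
TC(tier 2, Q≈1,050.0) = $1,060,826.88
Minimum at tier 2: $1,060,826.88

$1,060,826.88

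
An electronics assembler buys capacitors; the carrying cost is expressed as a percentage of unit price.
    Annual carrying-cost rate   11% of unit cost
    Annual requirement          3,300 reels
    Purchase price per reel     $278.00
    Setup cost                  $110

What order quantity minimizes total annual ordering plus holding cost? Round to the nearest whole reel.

Carrying cost H = $278 × 11% = $30.5800/reel/yr
Q* = √(2·D·S / H) = √(2·3,300·110 / 30.58) = √23,741.0 ≈ 154.08

154 reels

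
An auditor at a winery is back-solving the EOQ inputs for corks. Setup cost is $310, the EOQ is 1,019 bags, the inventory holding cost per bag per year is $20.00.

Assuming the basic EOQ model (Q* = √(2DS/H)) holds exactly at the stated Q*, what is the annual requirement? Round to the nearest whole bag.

33,496 bags per year

EOQ relation: Q² = 2DS/H, so rearrange for the unknown.
D = Q²H / (2S) = 1,019² × 20 / (2 × 310) = 33,495.52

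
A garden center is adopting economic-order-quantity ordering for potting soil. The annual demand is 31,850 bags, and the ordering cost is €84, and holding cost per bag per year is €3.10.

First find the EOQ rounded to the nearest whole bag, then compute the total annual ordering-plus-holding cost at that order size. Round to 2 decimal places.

EOQ = √(2DS/H) = √(2 × 31,850 × 84 / 3.1)
    = √(1,726,064.52) ≈ 1,313.80 → Q = 1,314 bags
Annual ordering cost = (D/Q)·S = (31,850/1,314) × 84 = €2,036.07
Annual holding cost  = (Q/2)·H = (1,314/2) × 3.1 = €2,036.70
Total = €2,036.07 + €2,036.70 = €4,072.77

€4,072.77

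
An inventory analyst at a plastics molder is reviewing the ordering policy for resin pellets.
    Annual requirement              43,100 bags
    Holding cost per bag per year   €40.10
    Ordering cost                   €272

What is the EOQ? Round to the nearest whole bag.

Q* = √(2·D·S / H) = √(2·43,100·272 / 40.1) = √584,698.3 ≈ 764.66

765 bags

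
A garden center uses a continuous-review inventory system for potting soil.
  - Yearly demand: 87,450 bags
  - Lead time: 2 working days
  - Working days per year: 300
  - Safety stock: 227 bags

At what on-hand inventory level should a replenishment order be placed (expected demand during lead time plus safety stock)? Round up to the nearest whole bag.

810 bags

Daily demand d = 87,450 / 300 = 291.500 bags/day
Demand during lead time = 291.500 × 2 = 583.00
Reorder point = 583.00 + 227 = 810.00 → round up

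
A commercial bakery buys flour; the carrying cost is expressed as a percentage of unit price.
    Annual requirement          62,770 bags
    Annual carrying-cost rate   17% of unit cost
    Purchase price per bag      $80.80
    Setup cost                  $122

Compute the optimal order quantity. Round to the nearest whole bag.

1,056 bags

Carrying cost H = $80.8 × 17% = $13.7360/bag/yr
EOQ = √(2DS/H) = √(2 × 62,770 × 122 / 13.736)
    = √(1,115,017.47) ≈ 1,055.94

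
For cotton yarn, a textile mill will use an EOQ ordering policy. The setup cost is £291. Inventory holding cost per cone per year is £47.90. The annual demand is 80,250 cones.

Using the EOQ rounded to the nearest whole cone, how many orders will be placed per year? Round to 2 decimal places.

EOQ = √(2DS/H) = √(2 × 80,250 × 291 / 47.9)
    = √(975,062.63) ≈ 987.45 → Q = 987
Orders per year = D/Q = 80,250 / 987 = 81.307

81.31 orders per year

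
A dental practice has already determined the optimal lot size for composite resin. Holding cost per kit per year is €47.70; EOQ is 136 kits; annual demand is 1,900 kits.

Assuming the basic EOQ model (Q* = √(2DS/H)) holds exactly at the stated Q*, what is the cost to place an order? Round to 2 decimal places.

€232.17

EOQ relation: Q² = 2DS/H, so rearrange for the unknown.
S = Q²H / (2D) = 136² × 47.7 / (2 × 1,900) = 232.1735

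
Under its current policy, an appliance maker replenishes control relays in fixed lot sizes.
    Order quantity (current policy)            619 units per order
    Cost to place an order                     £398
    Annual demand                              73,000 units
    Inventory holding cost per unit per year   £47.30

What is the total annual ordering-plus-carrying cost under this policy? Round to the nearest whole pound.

Ordering: D/Q × S = 73,000/619 × £398 = £46,937.00
Holding:  Q/2 × H = 619/2 × £47.3 = £14,639.35
Total = £46,937.00 + £14,639.35 = £61,576.35

£61,576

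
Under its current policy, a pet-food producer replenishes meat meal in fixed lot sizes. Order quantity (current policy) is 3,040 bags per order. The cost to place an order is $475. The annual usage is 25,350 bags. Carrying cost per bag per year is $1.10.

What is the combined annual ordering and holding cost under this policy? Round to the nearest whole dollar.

$5,633

Annual ordering cost = (D/Q)·S = (25,350/3,040) × 475 = $3,960.94
Annual holding cost  = (Q/2)·H = (3,040/2) × 1.1 = $1,672.00
Total = $3,960.94 + $1,672.00 = $5,632.94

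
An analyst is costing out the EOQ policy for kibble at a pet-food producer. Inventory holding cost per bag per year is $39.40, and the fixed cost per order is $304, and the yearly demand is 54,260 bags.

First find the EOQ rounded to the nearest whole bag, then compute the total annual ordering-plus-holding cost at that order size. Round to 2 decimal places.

$36,052.87

Q* = √(2·D·S / H) = √(2·54,260·304 / 39.4) = √837,311.7 ≈ 915.05 → Q = 915 bags
Orders/yr = 54,260/915 = 59.301; ordering cost = 59.301 × $304 = $18,027.37
Average inventory = 915/2 = 457.5; holding cost = 457.5 × $39.4 = $18,025.50
Total = $18,027.37 + $18,025.50 = $36,052.87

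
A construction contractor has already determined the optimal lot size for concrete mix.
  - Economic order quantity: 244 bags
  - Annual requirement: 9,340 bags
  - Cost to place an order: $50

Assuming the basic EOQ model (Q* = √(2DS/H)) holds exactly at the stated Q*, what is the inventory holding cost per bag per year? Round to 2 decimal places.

$15.69

EOQ relation: Q² = 2DS/H, so rearrange for the unknown.
H = 2DS / Q² = 2 × 9,340 × 50 / 244² = 15.6880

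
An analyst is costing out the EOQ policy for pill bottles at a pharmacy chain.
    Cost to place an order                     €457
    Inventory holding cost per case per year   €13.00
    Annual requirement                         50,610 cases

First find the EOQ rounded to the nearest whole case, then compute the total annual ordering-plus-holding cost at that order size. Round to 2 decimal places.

€24,522.40

2DS/H = 2·50,610·457/13 = 3,558,272.31
EOQ = √3,558,272.31 ≈ 1,886.34 → Q = 1,886 cases
Orders/yr = 50,610/1,886 = 26.835; ordering cost = 26.835 × €457 = €12,263.40
Average inventory = 1,886/2 = 943; holding cost = 943 × €13 = €12,259.00
Total = €12,263.40 + €12,259.00 = €24,522.40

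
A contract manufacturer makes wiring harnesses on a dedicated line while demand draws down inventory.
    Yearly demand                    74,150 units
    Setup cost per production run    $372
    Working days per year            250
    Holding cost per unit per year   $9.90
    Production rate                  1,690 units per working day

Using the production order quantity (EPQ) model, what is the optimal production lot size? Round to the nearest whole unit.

d = 74,150/250 = 296.6000 units/day;  effective holding cost H(1 − d/p) = 9.9·(1 − 296.6000/1690) = 8.16252
Q* = √(2DS / H_eff) = √(2·74,150·372 / 8.16252) ≈ 2,599.74

2,600 units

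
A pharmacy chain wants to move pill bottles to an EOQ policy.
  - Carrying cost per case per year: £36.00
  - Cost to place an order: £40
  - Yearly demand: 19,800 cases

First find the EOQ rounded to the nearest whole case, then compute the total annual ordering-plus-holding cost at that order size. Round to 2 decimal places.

Q* = √(2·D·S / H) = √(2·19,800·40 / 36) = √44,000.0 ≈ 209.76 → Q = 210 cases
Orders/yr = 19,800/210 = 94.286; ordering cost = 94.286 × £40 = £3,771.43
Average inventory = 210/2 = 105; holding cost = 105 × £36 = £3,780.00
Total = £3,771.43 + £3,780.00 = £7,551.43

£7,551.43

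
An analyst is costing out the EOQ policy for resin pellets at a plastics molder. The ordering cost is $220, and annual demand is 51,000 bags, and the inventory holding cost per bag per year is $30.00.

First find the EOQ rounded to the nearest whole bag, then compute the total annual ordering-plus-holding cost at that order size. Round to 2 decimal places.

Q* = √(2·D·S / H) = √(2·51,000·220 / 30) = √748,000.0 ≈ 864.87 → Q = 865 bags
Annual ordering cost = (D/Q)·S = (51,000/865) × 220 = $12,971.10
Annual holding cost  = (Q/2)·H = (865/2) × 30 = $12,975.00
Total = $12,971.10 + $12,975.00 = $25,946.10

$25,946.10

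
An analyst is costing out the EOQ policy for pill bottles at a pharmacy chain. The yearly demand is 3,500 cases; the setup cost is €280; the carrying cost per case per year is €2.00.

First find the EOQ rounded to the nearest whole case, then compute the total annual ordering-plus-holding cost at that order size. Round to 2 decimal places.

Q* = √(2·D·S / H) = √(2·3,500·280 / 2) = √980,000.0 ≈ 989.95 → Q = 990 cases
Ordering: D/Q × S = 3,500/990 × €280 = €989.90
Holding:  Q/2 × H = 990/2 × €2 = €990.00
Total = €989.90 + €990.00 = €1,979.90

€1,979.90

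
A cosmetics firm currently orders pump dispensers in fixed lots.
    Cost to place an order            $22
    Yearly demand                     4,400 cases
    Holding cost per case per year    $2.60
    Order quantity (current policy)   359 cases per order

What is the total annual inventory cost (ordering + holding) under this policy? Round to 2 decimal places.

Orders/yr = 4,400/359 = 12.256; ordering cost = 12.256 × $22 = $269.64
Average inventory = 359/2 = 179.5; holding cost = 179.5 × $2.6 = $466.70
Total = $269.64 + $466.70 = $736.34

$736.34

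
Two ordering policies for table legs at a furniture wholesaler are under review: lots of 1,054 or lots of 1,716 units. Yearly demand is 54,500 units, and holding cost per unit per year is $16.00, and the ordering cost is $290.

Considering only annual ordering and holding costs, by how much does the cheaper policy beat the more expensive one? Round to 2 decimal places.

Annual cost at Q: ordering D·S/Q plus holding Q·H/2.
TC(1,054) = (54,500/1,054)×290 + (1,054/2)×16 = $23,427.26
TC(1,716) = (54,500/1,716)×290 + (1,716/2)×16 = $22,938.37
Lots of 1,716 are cheaper by $488.88.

$488.88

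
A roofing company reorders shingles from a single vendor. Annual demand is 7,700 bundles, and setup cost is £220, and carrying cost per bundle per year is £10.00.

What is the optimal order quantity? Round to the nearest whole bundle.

Optimal lot size Q* = (2 × 7,700 × £220 / £10)^½ ≈ 582.07

582 bundles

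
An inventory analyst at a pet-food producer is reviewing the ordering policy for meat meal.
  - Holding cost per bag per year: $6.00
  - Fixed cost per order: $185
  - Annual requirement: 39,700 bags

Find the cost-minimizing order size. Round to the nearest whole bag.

1,565 bags

2DS/H = 2·39,700·185/6 = 2,448,166.67
EOQ = √2,448,166.67 ≈ 1,564.66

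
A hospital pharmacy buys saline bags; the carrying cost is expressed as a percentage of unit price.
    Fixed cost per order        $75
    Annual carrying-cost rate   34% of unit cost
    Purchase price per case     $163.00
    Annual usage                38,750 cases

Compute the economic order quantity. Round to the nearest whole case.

324 cases

Holding cost per case per year: H = 34% × $163 = $55.4200
Q* = √(2·D·S / H) = √(2·38,750·75 / 55.42) = √104,880.9 ≈ 323.85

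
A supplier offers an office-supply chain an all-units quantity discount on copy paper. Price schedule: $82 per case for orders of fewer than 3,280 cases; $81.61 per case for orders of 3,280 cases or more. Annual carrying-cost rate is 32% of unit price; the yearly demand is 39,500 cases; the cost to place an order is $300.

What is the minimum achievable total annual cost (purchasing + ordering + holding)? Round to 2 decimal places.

$3,263,937.68

H₁ = 32%×$82 = $26.2400;  H₂ = 32%×$81.61 = $26.1152
EOQ₁ = √(2×39,500×300/26.2400) = 950.37  (< 3,280, feasible at tier 1)
EOQ₂ = √(2×39,500×300/26.1152) = 952.64  (< 3,280 → use Q = 3,280 at tier-2 price)
TC(tier 1 (EOQ₁), Q≈950.4) = $3,263,937.68
TC(tier 2, Q≈3,280.0) = $3,270,036.73
Minimum at tier 1 (EOQ₁): $3,263,937.68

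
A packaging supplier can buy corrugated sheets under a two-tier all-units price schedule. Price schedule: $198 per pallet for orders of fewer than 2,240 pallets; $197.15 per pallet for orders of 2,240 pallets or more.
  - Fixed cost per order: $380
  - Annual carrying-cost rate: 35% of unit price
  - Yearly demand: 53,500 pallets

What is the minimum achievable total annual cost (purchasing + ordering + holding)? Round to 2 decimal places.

H₁ = 35%×$198 = $69.3000;  H₂ = 35%×$197.15 = $69.0025
EOQ₁ = √(2×53,500×380/69.3000) = 765.98  (< 2,240, feasible at tier 1)
EOQ₂ = √(2×53,500×380/69.0025) = 767.63  (< 2,240 → use Q = 2,240 at tier-2 price)
TC(tier 1 (EOQ₁), Q≈766.0) = $10,646,082.37
TC(tier 2, Q≈2,240.0) = $10,633,883.69
Minimum at tier 2: $10,633,883.69

$10,633,883.69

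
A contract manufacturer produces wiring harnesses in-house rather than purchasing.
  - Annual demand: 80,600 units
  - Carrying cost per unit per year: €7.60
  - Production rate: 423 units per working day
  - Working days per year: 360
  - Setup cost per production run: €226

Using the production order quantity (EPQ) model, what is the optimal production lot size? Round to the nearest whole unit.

3,191 units

Daily demand d = 80,600/360 = 223.889; p = 423; 1 − d/p = 0.47071
EPQ = √(2DS / (H(1 − d/p)))
    = √(2 × 80,600 × 226 / (7.6 × 0.47071)) ≈ 3,191.19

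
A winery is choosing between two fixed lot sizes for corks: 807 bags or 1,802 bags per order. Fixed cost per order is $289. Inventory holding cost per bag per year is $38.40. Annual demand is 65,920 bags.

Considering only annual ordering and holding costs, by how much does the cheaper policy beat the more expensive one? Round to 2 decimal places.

$6,069.04

For each Q, cost = (D/Q)·S + (Q/2)·H.
TC(807) = (65,920/807)×289 + (807/2)×38.4 = $39,101.44
TC(1,802) = (65,920/1,802)×289 + (1,802/2)×38.4 = $45,170.48
|ΔTC| = |$39,101.44 − $45,170.48| = $6,069.04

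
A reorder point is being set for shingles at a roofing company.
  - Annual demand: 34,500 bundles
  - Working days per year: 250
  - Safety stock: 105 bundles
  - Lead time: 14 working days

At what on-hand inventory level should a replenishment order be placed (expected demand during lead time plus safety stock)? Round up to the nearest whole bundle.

Daily demand d = 34,500 / 250 = 138.000 bundles/day
Demand during lead time = 138.000 × 14 = 1,932.00
Reorder point = 1,932.00 + 105 = 2,037.00 → round up

2,037 bundles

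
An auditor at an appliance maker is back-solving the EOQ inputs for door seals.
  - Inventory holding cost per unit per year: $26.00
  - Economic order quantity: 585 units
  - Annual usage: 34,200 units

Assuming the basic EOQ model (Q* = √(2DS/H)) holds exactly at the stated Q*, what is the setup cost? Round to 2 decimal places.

From Q* = √(2DS/H) ⇒ Q*² = 2DS/H.
S = Q²H / (2D) = 585² × 26 / (2 × 34,200) = 130.0855

$130.09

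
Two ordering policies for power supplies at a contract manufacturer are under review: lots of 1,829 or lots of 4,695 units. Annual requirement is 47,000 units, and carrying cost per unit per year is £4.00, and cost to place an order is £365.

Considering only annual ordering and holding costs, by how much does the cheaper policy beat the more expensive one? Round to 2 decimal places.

£6.44

TC(Q) = (D/Q)S + (Q/2)H
TC(1,829) = (47,000/1,829)×365 + (1,829/2)×4 = £13,037.44
TC(4,695) = (47,000/4,695)×365 + (4,695/2)×4 = £13,043.89
Lots of 1,829 are cheaper by £6.44.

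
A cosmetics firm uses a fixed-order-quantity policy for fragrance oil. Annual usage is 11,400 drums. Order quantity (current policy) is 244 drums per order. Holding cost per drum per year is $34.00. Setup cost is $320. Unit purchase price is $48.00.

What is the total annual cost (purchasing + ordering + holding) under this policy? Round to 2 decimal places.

Ordering: D/Q × S = 11,400/244 × $320 = $14,950.82
Holding:  Q/2 × H = 244/2 × $34 = $4,148.00
Purchase cost = D·C = 11,400 × 48 = $547,200.00
Total = $14,950.82 + $4,148.00 + $547,200.00 = $566,298.82

$566,298.82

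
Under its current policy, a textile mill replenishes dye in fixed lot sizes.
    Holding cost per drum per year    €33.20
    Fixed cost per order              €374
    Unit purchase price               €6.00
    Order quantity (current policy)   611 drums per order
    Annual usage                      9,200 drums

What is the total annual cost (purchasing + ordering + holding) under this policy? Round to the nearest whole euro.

Orders/yr = 9,200/611 = 15.057; ordering cost = 15.057 × €374 = €5,631.42
Average inventory = 611/2 = 305.5; holding cost = 305.5 × €33.2 = €10,142.60
Purchase cost = D·C = 9,200 × 6 = €55,200.00
Total = €5,631.42 + €10,142.60 + €55,200.00 = €70,974.02

€70,974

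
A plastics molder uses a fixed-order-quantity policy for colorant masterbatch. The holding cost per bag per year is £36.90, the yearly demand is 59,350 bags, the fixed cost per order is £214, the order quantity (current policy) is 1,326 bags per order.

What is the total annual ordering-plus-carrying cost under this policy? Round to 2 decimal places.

£34,043.06

Ordering: D/Q × S = 59,350/1,326 × £214 = £9,578.36
Holding:  Q/2 × H = 1,326/2 × £36.9 = £24,464.70
Total = £9,578.36 + £24,464.70 = £34,043.06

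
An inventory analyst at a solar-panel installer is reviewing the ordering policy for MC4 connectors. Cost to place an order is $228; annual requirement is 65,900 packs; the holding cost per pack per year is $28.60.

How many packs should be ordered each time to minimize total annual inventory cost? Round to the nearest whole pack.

1,025 packs

2DS/H = 2·65,900·228/28.6 = 1,050,713.29
EOQ = √1,050,713.29 ≈ 1,025.04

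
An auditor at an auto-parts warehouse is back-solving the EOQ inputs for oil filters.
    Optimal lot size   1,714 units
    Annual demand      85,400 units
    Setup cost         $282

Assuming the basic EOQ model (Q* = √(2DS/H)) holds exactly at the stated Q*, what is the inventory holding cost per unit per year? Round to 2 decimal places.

$16.40

EOQ relation: Q² = 2DS/H, so rearrange for the unknown.
H = 2DS / Q² = 2 × 85,400 × 282 / 1,714² = 16.3951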